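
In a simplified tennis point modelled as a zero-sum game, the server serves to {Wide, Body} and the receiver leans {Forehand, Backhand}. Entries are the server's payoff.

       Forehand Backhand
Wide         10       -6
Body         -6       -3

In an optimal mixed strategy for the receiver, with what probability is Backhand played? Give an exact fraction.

16/19

Row minima: Wide → -6, Body → -6; maximin = -6.
Column maxima: Forehand → 10, Backhand → -3; minimax = -3.
-6 ≠ -3, so there is no saddle point; optimal play is mixed.
Let the server play Wide with probability p. Expected payoff against Forehand: 10p + (-6)(1−p) = 16p − 6; against Backhand: (-6)p + (-3)(1−p) = −3p − 3.
Setting these equal: 16p − 6 = −3p − 3 ⇒ 19p = 3 ⇒ p = 3/19, and the value is (16)·(3/19) − 6 = -66/19.
For the receiver: with q = P(Forehand), equating Wide's and Body's payoffs gives 16q − 6 = −3q − 3 ⇒ q = 3/19.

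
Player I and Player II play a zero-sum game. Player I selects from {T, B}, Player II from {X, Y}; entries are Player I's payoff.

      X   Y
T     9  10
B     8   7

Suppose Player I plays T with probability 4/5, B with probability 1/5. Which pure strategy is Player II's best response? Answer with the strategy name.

X

If Player II plays X, Player I's expected payoff is (4/5)·9 + (1/5)·8 = 44/5.
If Player II plays Y, Player I's expected payoff is (4/5)·10 + (1/5)·7 = 47/5.
Player II minimizes Player I's payoff; the smallest is 44/5, so the best response is X.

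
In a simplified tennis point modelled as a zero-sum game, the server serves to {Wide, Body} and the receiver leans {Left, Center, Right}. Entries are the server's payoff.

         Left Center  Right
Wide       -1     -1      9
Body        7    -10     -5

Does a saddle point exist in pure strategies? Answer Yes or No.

Yes

Row minima: Wide → -1, Body → -10; maximin = -1.
Column maxima: Left → 7, Center → -1, Right → 9; minimax = -1.
maximin = minimax = -1, so a saddle point exists.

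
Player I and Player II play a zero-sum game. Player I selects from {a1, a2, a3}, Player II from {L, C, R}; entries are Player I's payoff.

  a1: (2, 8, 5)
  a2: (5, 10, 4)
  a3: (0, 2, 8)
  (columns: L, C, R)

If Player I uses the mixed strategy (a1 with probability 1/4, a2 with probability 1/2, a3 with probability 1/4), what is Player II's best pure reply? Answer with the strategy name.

If Player II plays L, Player I's expected payoff is (1/4)·2 + (1/2)·5 + (1/4)·0 = 3.
If Player II plays C, Player I's expected payoff is (1/4)·8 + (1/2)·10 + (1/4)·2 = 15/2.
If Player II plays R, Player I's expected payoff is (1/4)·5 + (1/2)·4 + (1/4)·8 = 21/4.
Player II minimizes Player I's payoff; the smallest is 3, so the best response is L.

L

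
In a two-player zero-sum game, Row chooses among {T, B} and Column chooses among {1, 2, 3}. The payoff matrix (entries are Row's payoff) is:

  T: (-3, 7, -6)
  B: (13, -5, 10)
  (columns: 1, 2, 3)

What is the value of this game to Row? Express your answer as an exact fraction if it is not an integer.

Row minima: T → -6, B → -5; maximin = -5.
Column maxima: 1 → 13, 2 → 7, 3 → 10; minimax = 7.
-5 ≠ 7, so there is no saddle point; optimal play is mixed.
1 is strictly dominated by 3 (it gives Row strictly more in every row), so Column never plays it.
On the remaining 2×2 (T, B vs 2, 3):
Let Row play T with probability p. Expected payoff against 2: 7p + (-5)(1−p) = 12p − 5; against 3: (-6)p + 10(1−p) = −16p + 10.
Setting these equal: 12p − 5 = −16p + 10 ⇒ 28p = 15 ⇒ p = 15/28, and the value is (12)·(15/28) − 5 = 10/7.
For Column: with q = P(2), equating T's and B's payoffs gives 13q − 6 = −15q + 10 ⇒ q = 4/7.

10/7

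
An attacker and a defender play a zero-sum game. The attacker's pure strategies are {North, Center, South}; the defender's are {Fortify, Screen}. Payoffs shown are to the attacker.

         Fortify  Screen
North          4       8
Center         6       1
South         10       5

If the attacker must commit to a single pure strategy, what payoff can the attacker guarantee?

5

Row minima: North → 4, Center → 1, South → 5.
The best of these is 5.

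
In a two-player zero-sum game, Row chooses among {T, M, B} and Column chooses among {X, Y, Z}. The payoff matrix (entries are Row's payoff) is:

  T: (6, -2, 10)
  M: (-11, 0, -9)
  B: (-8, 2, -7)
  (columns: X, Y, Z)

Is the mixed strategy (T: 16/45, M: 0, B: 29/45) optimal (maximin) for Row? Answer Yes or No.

Against X this mix gives (16/45)·6 + (29/45)·(-8) = -136/45.
Against Y this mix gives (16/45)·(-2) + (29/45)·2 = 26/45.
Against Z this mix gives (16/45)·10 + (29/45)·(-7) = -43/45.
Column will play X, holding Row to -136/45. Shifting weight toward the row that does better against X would raise this floor (the equalizing mix achieves -2/9 against both X and Y), so the proposed strategy is not optimal.

No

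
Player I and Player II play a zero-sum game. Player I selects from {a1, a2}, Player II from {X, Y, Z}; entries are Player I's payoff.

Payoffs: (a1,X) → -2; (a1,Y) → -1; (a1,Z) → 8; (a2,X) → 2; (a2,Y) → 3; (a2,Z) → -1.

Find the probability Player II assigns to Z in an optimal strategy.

4/13

Row minima: a1 → -2, a2 → -1; maximin = -1.
Column maxima: X → 2, Y → 3, Z → 8; minimax = 2.
-1 ≠ 2, so there is no saddle point; optimal play is mixed.
Y is strictly dominated by X (it gives Player I strictly more in every row), so Player II never plays it.
On the remaining 2×2 (a1, a2 vs X, Z):
Let Player I play a1 with probability p. Expected payoff against X: (-2)p + 2(1−p) = −4p + 2; against Z: 8p + (-1)(1−p) = 9p − 1.
Setting these equal: −4p + 2 = 9p − 1 ⇒ −13p = -3 ⇒ p = 3/13, and the value is (-4)·(3/13) + 2 = 14/13.
For Player II: with q = P(X), equating a1's and a2's payoffs gives −10q + 8 = 3q − 1 ⇒ q = 9/13.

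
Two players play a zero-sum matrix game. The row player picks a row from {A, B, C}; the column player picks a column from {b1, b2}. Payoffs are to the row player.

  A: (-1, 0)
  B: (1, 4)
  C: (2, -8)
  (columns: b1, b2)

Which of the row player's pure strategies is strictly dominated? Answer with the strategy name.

B gives a strictly higher payoff than A against every column: 1 > -1, 4 > 0.
So A is strictly dominated and the row player never plays it.

A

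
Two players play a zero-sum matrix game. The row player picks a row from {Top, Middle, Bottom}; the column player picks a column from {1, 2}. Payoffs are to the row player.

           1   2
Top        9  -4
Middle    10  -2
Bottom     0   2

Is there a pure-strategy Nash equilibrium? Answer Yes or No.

Row minima: Top → -4, Middle → -2, Bottom → 0; maximin = 0.
Column maxima: 1 → 10, 2 → 2; minimax = 2.
0 ≠ 2, so no pure-strategy equilibrium exists.

No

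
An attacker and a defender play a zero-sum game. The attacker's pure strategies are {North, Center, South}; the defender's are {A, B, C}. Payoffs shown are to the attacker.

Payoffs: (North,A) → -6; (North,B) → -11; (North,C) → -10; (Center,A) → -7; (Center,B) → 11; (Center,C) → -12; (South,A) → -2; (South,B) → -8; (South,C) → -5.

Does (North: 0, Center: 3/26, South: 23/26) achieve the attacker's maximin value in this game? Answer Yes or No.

Yes

Against A this mix gives (3/26)·(-7) + (23/26)·(-2) = -67/26.
Against B this mix gives (3/26)·11 + (23/26)·(-8) = -151/26.
Against C this mix gives (3/26)·(-12) + (23/26)·(-5) = -151/26.
All of the defender's active replies (B, C) yield -151/26, and no column does worse for the attacker. The mix makes the defender indifferent and guarantees -151/26, so it is optimal.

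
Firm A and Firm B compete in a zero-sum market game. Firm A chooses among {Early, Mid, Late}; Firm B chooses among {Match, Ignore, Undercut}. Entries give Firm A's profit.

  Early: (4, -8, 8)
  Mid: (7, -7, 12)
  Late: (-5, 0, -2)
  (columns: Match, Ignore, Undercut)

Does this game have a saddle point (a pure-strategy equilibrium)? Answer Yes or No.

Row minima: Early → -8, Mid → -7, Late → -5; maximin = -5.
Column maxima: Match → 7, Ignore → 0, Undercut → 12; minimax = 0.
-5 ≠ 0, so no pure-strategy equilibrium exists.

No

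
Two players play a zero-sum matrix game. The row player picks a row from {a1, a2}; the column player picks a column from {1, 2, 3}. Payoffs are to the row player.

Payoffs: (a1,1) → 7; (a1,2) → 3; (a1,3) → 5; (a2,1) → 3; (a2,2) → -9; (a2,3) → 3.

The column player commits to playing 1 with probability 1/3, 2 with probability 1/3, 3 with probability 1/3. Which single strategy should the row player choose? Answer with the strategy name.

Expected payoff of a1: (1/3)·7 + (1/3)·3 + (1/3)·5 = 5.
Expected payoff of a2: (1/3)·3 + (1/3)·(-9) + (1/3)·3 = -1.
The largest is 5, so the row player's best response is a1.

a1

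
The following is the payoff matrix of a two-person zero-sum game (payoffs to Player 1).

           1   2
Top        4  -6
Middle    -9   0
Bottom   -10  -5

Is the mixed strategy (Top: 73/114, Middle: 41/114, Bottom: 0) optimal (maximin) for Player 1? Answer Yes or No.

Against 1 this mix gives (73/114)·4 + (41/114)·(-9) = -77/114.
Against 2 this mix gives (73/114)·(-6) + (41/114)·0 = -73/19.
Player 2 will play 2, holding Player 1 to -73/19. Shifting weight toward the row that does better against 2 would raise this floor (the equalizing mix achieves -54/19 against both 2 and 1), so the proposed strategy is not optimal.

No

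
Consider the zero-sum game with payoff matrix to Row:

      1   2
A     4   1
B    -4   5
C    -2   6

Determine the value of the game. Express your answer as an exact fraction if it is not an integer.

Row minima: A → 1, B → -4, C → -2; maximin = 1.
Column maxima: 1 → 4, 2 → 6; minimax = 4.
1 ≠ 4, so there is no saddle point; optimal play is mixed.
B is strictly dominated by C, so Row never plays it.
On the remaining 2×2 (A, C vs 1, 2):
Let Row play A with probability p. Expected payoff against 1: 4p + (-2)(1−p) = 6p − 2; against 2: 1p + 6(1−p) = −5p + 6.
Setting these equal: 6p − 2 = −5p + 6 ⇒ 11p = 8 ⇒ p = 8/11, and the value is (6)·(8/11) − 2 = 26/11.
For Column: with q = P(1), equating A's and C's payoffs gives 3q + 1 = −8q + 6 ⇒ q = 5/11.

26/11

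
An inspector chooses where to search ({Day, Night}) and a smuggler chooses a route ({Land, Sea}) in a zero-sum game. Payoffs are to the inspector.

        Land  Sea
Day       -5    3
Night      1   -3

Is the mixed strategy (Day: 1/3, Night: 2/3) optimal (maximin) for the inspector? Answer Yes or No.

Against Land this mix gives (1/3)·(-5) + (2/3)·1 = -1.
Against Sea this mix gives (1/3)·3 + (2/3)·(-3) = -1.
All of the smuggler's active replies (Land, Sea) yield -1, and no column does worse for the inspector. The mix makes the smuggler indifferent and guarantees -1, so it is optimal.

Yes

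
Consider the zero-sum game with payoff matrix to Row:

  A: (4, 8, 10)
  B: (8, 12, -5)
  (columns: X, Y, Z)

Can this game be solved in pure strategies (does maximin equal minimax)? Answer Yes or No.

Row minima: A → 4, B → -5; maximin = 4.
Column maxima: X → 8, Y → 12, Z → 10; minimax = 8.
4 ≠ 8, so no pure-strategy equilibrium exists.

No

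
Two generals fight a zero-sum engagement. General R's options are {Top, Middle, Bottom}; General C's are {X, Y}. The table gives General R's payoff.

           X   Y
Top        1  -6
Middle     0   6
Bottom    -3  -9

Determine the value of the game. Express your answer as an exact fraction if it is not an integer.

Row minima: Top → -6, Middle → 0, Bottom → -9; maximin = 0.
Column maxima: X → 1, Y → 6; minimax = 1.
0 ≠ 1, so there is no saddle point; optimal play is mixed.
Bottom is strictly dominated by Top, so General R never plays it.
On the remaining 2×2 (Top, Middle vs X, Y):
Let General R play Top with probability p. Expected payoff against X: 1p + 0(1−p) = p; against Y: (-6)p + 6(1−p) = −12p + 6.
Setting these equal: p = −12p + 6 ⇒ 13p = 6 ⇒ p = 6/13, and the value is (1)·(6/13) = 6/13.
For General C: with q = P(X), equating Top's and Middle's payoffs gives 7q − 6 = −6q + 6 ⇒ q = 12/13.

6/13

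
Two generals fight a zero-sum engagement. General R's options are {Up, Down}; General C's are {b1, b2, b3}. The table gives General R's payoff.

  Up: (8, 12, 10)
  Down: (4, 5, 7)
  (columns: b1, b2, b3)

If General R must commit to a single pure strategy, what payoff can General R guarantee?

8

Row minima: Up → 8, Down → 4.
The best of these is 8.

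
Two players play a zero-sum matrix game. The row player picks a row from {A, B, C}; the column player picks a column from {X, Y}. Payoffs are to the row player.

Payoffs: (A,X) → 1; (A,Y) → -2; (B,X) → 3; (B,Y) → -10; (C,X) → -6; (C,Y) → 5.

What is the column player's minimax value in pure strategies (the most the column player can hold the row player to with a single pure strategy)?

3

Column maxima: X → 3, Y → 5.
The smallest of these is 3.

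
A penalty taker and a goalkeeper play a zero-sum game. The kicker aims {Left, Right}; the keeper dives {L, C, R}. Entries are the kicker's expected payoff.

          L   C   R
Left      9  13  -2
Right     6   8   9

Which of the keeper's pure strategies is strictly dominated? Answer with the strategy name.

C

L holds the kicker's payoff strictly below C in every row: 9 < 13, 6 < 8.
So C is strictly dominated for the keeper.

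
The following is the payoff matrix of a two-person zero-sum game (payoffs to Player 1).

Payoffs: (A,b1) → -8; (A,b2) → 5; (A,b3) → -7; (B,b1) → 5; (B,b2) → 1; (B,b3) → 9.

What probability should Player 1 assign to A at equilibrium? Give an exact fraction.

Row minima: A → -8, B → 1; maximin = 1.
Column maxima: b1 → 5, b2 → 5, b3 → 9; minimax = 5.
1 ≠ 5, so there is no saddle point; optimal play is mixed.
b3 is strictly dominated by b1 (it gives Player 1 strictly more in every row), so Player 2 never plays it.
On the remaining 2×2 (A, B vs b1, b2):
Let Player 1 play A with probability p. Expected payoff against b1: (-8)p + 5(1−p) = −13p + 5; against b2: 5p + 1(1−p) = 4p + 1.
Setting these equal: −13p + 5 = 4p + 1 ⇒ −17p = -4 ⇒ p = 4/17, and the value is (-13)·(4/17) + 5 = 33/17.
For Player 2: with q = P(b1), equating A's and B's payoffs gives −13q + 5 = 4q + 1 ⇒ q = 4/17.

4/17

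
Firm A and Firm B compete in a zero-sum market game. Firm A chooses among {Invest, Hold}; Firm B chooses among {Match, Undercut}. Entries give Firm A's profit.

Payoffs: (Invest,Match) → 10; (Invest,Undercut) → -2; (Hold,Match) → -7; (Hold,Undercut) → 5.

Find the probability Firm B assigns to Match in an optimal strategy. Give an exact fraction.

7/24

Row minima: Invest → -2, Hold → -7; maximin = -2.
Column maxima: Match → 10, Undercut → 5; minimax = 5.
-2 ≠ 5, so there is no saddle point; optimal play is mixed.
Let Firm A play Invest with probability p. Expected payoff against Match: 10p + (-7)(1−p) = 17p − 7; against Undercut: (-2)p + 5(1−p) = −7p + 5.
Setting these equal: 17p − 7 = −7p + 5 ⇒ 24p = 12 ⇒ p = 1/2, and the value is (17)·(1/2) − 7 = 3/2.
For Firm B: with q = P(Match), equating Invest's and Hold's payoffs gives 12q − 2 = −12q + 5 ⇒ q = 7/24.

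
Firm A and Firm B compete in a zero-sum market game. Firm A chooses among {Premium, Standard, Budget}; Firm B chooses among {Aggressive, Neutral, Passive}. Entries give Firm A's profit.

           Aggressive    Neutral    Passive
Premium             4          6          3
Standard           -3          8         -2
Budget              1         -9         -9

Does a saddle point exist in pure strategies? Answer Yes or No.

Row minima: Premium → 3, Standard → -3, Budget → -9; maximin = 3.
Column maxima: Aggressive → 4, Neutral → 8, Passive → 3; minimax = 3.
maximin = minimax = 3, so a saddle point exists.

Yes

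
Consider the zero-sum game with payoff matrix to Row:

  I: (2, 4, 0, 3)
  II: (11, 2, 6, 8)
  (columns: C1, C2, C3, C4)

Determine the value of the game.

Row minima: I → 0, II → 2; maximin = 2.
Column maxima: C1 → 11, C2 → 4, C3 → 6, C4 → 8; minimax = 4.
2 ≠ 4, so there is no saddle point; optimal play is mixed.
C1 is strictly dominated by C3 (it gives Row strictly more in every row), so Column never plays it.
C4 is strictly dominated by C3 (it gives Row strictly more in every row), so Column never plays it.
On the remaining 2×2 (I, II vs C2, C3):
Let Row play I with probability p. Expected payoff against C2: 4p + 2(1−p) = 2p + 2; against C3: 0p + 6(1−p) = −6p + 6.
Setting these equal: 2p + 2 = −6p + 6 ⇒ 8p = 4 ⇒ p = 1/2, and the value is (2)·(1/2) + 2 = 3.
For Column: with q = P(C2), equating I's and II's payoffs gives 4q = −4q + 6 ⇒ q = 3/4.

3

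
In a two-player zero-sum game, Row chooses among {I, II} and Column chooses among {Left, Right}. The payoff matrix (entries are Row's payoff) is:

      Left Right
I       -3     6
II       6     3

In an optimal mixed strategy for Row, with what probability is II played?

Row minima: I → -3, II → 3; maximin = 3.
Column maxima: Left → 6, Right → 6; minimax = 6.
3 ≠ 6, so there is no saddle point; optimal play is mixed.
Let Row play I with probability p. Expected payoff against Left: (-3)p + 6(1−p) = −9p + 6; against Right: 6p + 3(1−p) = 3p + 3.
Setting these equal: −9p + 6 = 3p + 3 ⇒ −12p = -3 ⇒ p = 1/4, and the value is (-9)·(1/4) + 6 = 15/4.
For Column: with q = P(Left), equating I's and II's payoffs gives −9q + 6 = 3q + 3 ⇒ q = 1/4.

3/4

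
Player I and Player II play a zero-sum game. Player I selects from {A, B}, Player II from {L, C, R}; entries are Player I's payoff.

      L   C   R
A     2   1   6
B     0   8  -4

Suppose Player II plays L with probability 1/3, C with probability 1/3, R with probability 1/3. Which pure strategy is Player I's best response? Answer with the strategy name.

Expected payoff of A: (1/3)·2 + (1/3)·1 + (1/3)·6 = 3.
Expected payoff of B: (1/3)·0 + (1/3)·8 + (1/3)·(-4) = 4/3.
The largest is 3, so Player I's best response is A.

A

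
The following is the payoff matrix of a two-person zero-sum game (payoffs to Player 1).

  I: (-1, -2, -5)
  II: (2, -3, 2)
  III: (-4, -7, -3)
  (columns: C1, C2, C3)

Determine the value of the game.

Row minima: I → -5, II → -3, III → -7; maximin = -3.
Column maxima: C1 → 2, C2 → -2, C3 → 2; minimax = -2.
-3 ≠ -2, so there is no saddle point; optimal play is mixed.
III is strictly dominated by II, so Player 1 never plays it.
C1 is strictly dominated by C2 (it gives Player 1 strictly more in every row), so Player 2 never plays it.
On the remaining 2×2 (I, II vs C2, C3):
Let Player 1 play I with probability p. Expected payoff against C2: (-2)p + (-3)(1−p) = p − 3; against C3: (-5)p + 2(1−p) = −7p + 2.
Setting these equal: p − 3 = −7p + 2 ⇒ 8p = 5 ⇒ p = 5/8, and the value is (1)·(5/8) − 3 = -19/8.
For Player 2: with q = P(C2), equating I's and II's payoffs gives 3q − 5 = −5q + 2 ⇒ q = 7/8.

-19/8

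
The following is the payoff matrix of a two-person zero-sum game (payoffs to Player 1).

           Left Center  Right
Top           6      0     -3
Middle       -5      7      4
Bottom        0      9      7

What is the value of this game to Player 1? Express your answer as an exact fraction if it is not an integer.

21/8

Row minima: Top → -3, Middle → -5, Bottom → 0; maximin = 0.
Column maxima: Left → 6, Center → 9, Right → 7; minimax = 6.
0 ≠ 6, so there is no saddle point; optimal play is mixed.
Middle is strictly dominated by Bottom, so Player 1 never plays it.
Center is strictly dominated by Right (it gives Player 1 strictly more in every row), so Player 2 never plays it.
On the remaining 2×2 (Top, Bottom vs Left, Right):
Let Player 1 play Top with probability p. Expected payoff against Left: 6p + 0(1−p) = 6p; against Right: (-3)p + 7(1−p) = −10p + 7.
Setting these equal: 6p = −10p + 7 ⇒ 16p = 7 ⇒ p = 7/16, and the value is (6)·(7/16) = 21/8.
For Player 2: with q = P(Left), equating Top's and Bottom's payoffs gives 9q − 3 = −7q + 7 ⇒ q = 5/8.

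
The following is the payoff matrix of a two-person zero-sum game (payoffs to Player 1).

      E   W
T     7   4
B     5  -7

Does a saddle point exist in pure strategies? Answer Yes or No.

Yes

Row minima: T → 4, B → -7; maximin = 4.
Column maxima: E → 7, W → 4; minimax = 4.
maximin = minimax = 4, so a saddle point exists.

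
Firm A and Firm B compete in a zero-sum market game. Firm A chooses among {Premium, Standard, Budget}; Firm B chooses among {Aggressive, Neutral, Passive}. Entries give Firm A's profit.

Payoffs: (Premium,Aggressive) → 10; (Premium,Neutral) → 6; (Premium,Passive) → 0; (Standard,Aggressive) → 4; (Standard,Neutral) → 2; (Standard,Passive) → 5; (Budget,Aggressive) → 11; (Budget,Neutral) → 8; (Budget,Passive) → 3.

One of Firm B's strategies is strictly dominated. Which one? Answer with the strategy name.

Neutral holds Firm A's payoff strictly below Aggressive in every row: 6 < 10, 2 < 4, 8 < 11.
So Aggressive is strictly dominated for Firm B.

Aggressive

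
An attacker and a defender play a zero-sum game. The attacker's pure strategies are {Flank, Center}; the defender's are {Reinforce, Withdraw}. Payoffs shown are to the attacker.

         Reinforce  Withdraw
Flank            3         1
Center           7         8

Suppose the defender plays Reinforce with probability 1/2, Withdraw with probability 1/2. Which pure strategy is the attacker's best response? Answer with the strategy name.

Center

Expected payoff of Flank: (1/2)·3 + (1/2)·1 = 2.
Expected payoff of Center: (1/2)·7 + (1/2)·8 = 15/2.
The largest is 15/2, so the attacker's best response is Center.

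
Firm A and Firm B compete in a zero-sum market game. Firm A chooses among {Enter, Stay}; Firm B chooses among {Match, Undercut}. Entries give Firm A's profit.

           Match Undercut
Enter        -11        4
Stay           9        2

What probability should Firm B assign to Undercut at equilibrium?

Row minima: Enter → -11, Stay → 2; maximin = 2.
Column maxima: Match → 9, Undercut → 4; minimax = 4.
2 ≠ 4, so there is no saddle point; optimal play is mixed.
Let Firm A play Enter with probability p. Expected payoff against Match: (-11)p + 9(1−p) = −20p + 9; against Undercut: 4p + 2(1−p) = 2p + 2.
Setting these equal: −20p + 9 = 2p + 2 ⇒ −22p = -7 ⇒ p = 7/22, and the value is (-20)·(7/22) + 9 = 29/11.
For Firm B: with q = P(Match), equating Enter's and Stay's payoffs gives −15q + 4 = 7q + 2 ⇒ q = 1/11.

10/11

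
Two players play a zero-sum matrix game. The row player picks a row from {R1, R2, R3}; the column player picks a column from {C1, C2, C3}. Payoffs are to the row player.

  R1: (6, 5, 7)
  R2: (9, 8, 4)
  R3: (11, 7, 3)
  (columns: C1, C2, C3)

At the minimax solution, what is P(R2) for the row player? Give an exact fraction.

Row minima: R1 → 5, R2 → 4, R3 → 3; maximin = 5.
Column maxima: C1 → 11, C2 → 8, C3 → 7; minimax = 7.
5 ≠ 7, so there is no saddle point; optimal play is mixed.
C1 is strictly dominated by C2 (it gives the row player strictly more in every row), so the column player never plays it.
With C1 eliminated, R3 is strictly dominated by R2 (R2 gives the row player strictly more in every remaining column), so the row player never plays it.
On the remaining 2×2 (R1, R2 vs C2, C3):
Let the row player play R1 with probability p. Expected payoff against C2: 5p + 8(1−p) = −3p + 8; against C3: 7p + 4(1−p) = 3p + 4.
Setting these equal: −3p + 8 = 3p + 4 ⇒ −6p = -4 ⇒ p = 2/3, and the value is (-3)·(2/3) + 8 = 6.
For the column player: with q = P(C2), equating R1's and R2's payoffs gives −2q + 7 = 4q + 4 ⇒ q = 1/2.

1/3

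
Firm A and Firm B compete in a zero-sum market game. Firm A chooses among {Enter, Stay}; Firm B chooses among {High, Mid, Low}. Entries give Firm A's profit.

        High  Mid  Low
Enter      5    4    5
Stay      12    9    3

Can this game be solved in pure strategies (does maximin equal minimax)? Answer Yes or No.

Row minima: Enter → 4, Stay → 3; maximin = 4.
Column maxima: High → 12, Mid → 9, Low → 5; minimax = 5.
4 ≠ 5, so no pure-strategy equilibrium exists.

No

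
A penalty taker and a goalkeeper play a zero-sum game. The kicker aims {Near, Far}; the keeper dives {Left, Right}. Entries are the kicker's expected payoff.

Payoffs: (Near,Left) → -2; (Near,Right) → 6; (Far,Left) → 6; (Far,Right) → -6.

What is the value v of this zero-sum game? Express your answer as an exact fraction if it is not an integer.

Row minima: Near → -2, Far → -6; maximin = -2.
Column maxima: Left → 6, Right → 6; minimax = 6.
-2 ≠ 6, so there is no saddle point; optimal play is mixed.
Let the kicker play Near with probability p. Expected payoff against Left: (-2)p + 6(1−p) = −8p + 6; against Right: 6p + (-6)(1−p) = 12p − 6.
Setting these equal: −8p + 6 = 12p − 6 ⇒ −20p = -12 ⇒ p = 3/5, and the value is (-8)·(3/5) + 6 = 6/5.
For the keeper: with q = P(Left), equating Near's and Far's payoffs gives −8q + 6 = 12q − 6 ⇒ q = 3/5.

6/5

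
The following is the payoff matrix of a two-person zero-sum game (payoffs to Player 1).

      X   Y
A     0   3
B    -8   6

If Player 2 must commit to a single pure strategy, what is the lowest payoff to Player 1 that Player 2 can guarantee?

0

Column maxima: X → 0, Y → 6.
The smallest of these is 0.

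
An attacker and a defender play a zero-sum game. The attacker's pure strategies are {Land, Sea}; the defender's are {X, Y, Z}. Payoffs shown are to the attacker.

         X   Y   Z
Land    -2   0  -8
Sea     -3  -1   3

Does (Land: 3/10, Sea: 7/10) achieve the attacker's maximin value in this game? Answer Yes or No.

No

Against X this mix gives (3/10)·(-2) + (7/10)·(-3) = -27/10.
Against Y this mix gives (3/10)·0 + (7/10)·(-1) = -7/10.
Against Z this mix gives (3/10)·(-8) + (7/10)·3 = -3/10.
The defender will play X, holding the attacker to -27/10. Shifting weight toward the row that does better against X would raise this floor (the equalizing mix achieves -5/2 against both X and Z), so the proposed strategy is not optimal.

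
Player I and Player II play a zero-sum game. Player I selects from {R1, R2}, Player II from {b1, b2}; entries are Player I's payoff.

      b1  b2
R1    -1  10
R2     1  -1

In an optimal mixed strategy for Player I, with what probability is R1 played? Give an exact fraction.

2/13

Row minima: R1 → -1, R2 → -1; maximin = -1.
Column maxima: b1 → 1, b2 → 10; minimax = 1.
-1 ≠ 1, so there is no saddle point; optimal play is mixed.
Let Player I play R1 with probability p. Expected payoff against b1: (-1)p + 1(1−p) = −2p + 1; against b2: 10p + (-1)(1−p) = 11p − 1.
Setting these equal: −2p + 1 = 11p − 1 ⇒ −13p = -2 ⇒ p = 2/13, and the value is (-2)·(2/13) + 1 = 9/13.
For Player II: with q = P(b1), equating R1's and R2's payoffs gives −11q + 10 = 2q − 1 ⇒ q = 11/13.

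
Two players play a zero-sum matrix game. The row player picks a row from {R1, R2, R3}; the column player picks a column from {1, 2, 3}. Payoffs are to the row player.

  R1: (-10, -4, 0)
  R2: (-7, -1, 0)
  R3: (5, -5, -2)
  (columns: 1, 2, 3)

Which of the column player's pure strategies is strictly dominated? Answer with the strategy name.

3

2 holds the row player's payoff strictly below 3 in every row: -4 < 0, -1 < 0, -5 < -2.
So 3 is strictly dominated for the column player.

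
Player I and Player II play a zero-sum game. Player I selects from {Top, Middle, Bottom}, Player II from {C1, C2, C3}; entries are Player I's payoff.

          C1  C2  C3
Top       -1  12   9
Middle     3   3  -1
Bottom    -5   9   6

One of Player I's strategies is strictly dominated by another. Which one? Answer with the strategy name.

Top gives a strictly higher payoff than Bottom against every column: -1 > -5, 12 > 9, 9 > 6.
So Bottom is strictly dominated and Player I never plays it.

Bottom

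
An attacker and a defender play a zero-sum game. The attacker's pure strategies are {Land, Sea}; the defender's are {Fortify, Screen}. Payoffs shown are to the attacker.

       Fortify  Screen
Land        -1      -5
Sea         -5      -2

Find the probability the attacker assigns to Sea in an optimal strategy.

Row minima: Land → -5, Sea → -5; maximin = -5.
Column maxima: Fortify → -1, Screen → -2; minimax = -2.
-5 ≠ -2, so there is no saddle point; optimal play is mixed.
Let the attacker play Land with probability p. Expected payoff against Fortify: (-1)p + (-5)(1−p) = 4p − 5; against Screen: (-5)p + (-2)(1−p) = −3p − 2.
Setting these equal: 4p − 5 = −3p − 2 ⇒ 7p = 3 ⇒ p = 3/7, and the value is (4)·(3/7) − 5 = -23/7.
For the defender: with q = P(Fortify), equating Land's and Sea's payoffs gives 4q − 5 = −3q − 2 ⇒ q = 3/7.

4/7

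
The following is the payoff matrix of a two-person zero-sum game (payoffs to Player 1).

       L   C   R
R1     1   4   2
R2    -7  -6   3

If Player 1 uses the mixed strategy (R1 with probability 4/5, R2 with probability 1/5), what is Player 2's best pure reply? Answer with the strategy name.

If Player 2 plays L, Player 1's expected payoff is (4/5)·1 + (1/5)·(-7) = -3/5.
If Player 2 plays C, Player 1's expected payoff is (4/5)·4 + (1/5)·(-6) = 2.
If Player 2 plays R, Player 1's expected payoff is (4/5)·2 + (1/5)·3 = 11/5.
Player 2 minimizes Player 1's payoff; the smallest is -3/5, so the best response is L.

L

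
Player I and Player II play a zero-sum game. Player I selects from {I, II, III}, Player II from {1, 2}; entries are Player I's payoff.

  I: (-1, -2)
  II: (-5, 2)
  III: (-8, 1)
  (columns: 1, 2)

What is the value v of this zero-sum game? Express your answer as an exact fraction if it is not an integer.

Row minima: I → -2, II → -5, III → -8; maximin = -2.
Column maxima: 1 → -1, 2 → 2; minimax = -1.
-2 ≠ -1, so there is no saddle point; optimal play is mixed.
III is strictly dominated by II, so Player I never plays it.
On the remaining 2×2 (I, II vs 1, 2):
Let Player I play I with probability p. Expected payoff against 1: (-1)p + (-5)(1−p) = 4p − 5; against 2: (-2)p + 2(1−p) = −4p + 2.
Setting these equal: 4p − 5 = −4p + 2 ⇒ 8p = 7 ⇒ p = 7/8, and the value is (4)·(7/8) − 5 = -3/2.
For Player II: with q = P(1), equating I's and II's payoffs gives q − 2 = −7q + 2 ⇒ q = 1/2.

-3/2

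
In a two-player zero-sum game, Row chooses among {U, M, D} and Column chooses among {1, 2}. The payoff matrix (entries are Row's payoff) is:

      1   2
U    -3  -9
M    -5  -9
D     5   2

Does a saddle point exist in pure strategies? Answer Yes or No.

Row minima: U → -9, M → -9, D → 2; maximin = 2.
Column maxima: 1 → 5, 2 → 2; minimax = 2.
maximin = minimax = 2, so a saddle point exists.

Yes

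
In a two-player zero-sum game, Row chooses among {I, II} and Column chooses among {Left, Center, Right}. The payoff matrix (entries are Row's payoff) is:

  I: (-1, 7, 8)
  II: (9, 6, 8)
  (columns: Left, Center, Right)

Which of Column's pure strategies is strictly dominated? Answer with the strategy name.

Right

Center holds Row's payoff strictly below Right in every row: 7 < 8, 6 < 8.
So Right is strictly dominated for Column.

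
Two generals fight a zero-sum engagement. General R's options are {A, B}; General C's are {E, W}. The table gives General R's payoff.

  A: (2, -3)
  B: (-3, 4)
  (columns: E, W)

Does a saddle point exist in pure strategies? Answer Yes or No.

Row minima: A → -3, B → -3; maximin = -3.
Column maxima: E → 2, W → 4; minimax = 2.
-3 ≠ 2, so no pure-strategy equilibrium exists.

No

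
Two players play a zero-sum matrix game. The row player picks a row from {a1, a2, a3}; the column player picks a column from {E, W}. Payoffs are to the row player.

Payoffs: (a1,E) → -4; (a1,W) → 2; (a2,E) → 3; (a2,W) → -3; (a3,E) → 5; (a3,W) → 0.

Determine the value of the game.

10/11

Row minima: a1 → -4, a2 → -3, a3 → 0; maximin = 0.
Column maxima: E → 5, W → 2; minimax = 2.
0 ≠ 2, so there is no saddle point; optimal play is mixed.
a2 is strictly dominated by a3, so the row player never plays it.
On the remaining 2×2 (a1, a3 vs E, W):
Let the row player play a1 with probability p. Expected payoff against E: (-4)p + 5(1−p) = −9p + 5; against W: 2p + 0(1−p) = 2p.
Setting these equal: −9p + 5 = 2p ⇒ −11p = -5 ⇒ p = 5/11, and the value is (-9)·(5/11) + 5 = 10/11.
For the column player: with q = P(E), equating a1's and a3's payoffs gives −6q + 2 = 5q ⇒ q = 2/11.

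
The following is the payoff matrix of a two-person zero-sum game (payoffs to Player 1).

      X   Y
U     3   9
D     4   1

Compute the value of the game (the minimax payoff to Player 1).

11/3

Row minima: U → 3, D → 1; maximin = 3.
Column maxima: X → 4, Y → 9; minimax = 4.
3 ≠ 4, so there is no saddle point; optimal play is mixed.
Let Player 1 play U with probability p. Expected payoff against X: 3p + 4(1−p) = −p + 4; against Y: 9p + 1(1−p) = 8p + 1.
Setting these equal: −p + 4 = 8p + 1 ⇒ −9p = -3 ⇒ p = 1/3, and the value is (-1)·(1/3) + 4 = 11/3.
For Player 2: with q = P(X), equating U's and D's payoffs gives −6q + 9 = 3q + 1 ⇒ q = 8/9.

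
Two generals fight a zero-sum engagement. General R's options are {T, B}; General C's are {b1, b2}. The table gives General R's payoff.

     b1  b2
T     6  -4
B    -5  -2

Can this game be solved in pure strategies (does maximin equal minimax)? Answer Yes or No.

No

Row minima: T → -4, B → -5; maximin = -4.
Column maxima: b1 → 6, b2 → -2; minimax = -2.
-4 ≠ -2, so no pure-strategy equilibrium exists.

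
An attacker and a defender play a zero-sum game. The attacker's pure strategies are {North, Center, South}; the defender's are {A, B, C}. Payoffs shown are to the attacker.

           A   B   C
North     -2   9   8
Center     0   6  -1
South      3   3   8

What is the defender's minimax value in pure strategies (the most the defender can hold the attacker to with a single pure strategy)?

Column maxima: A → 3, B → 9, C → 8.
The smallest of these is 3.

3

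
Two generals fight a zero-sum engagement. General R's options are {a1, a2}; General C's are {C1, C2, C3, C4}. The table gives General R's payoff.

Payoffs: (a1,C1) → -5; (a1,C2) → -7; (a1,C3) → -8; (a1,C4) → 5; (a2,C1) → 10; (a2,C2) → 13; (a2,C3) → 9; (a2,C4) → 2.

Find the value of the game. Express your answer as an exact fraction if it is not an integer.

Row minima: a1 → -8, a2 → 2; maximin = 2.
Column maxima: C1 → 10, C2 → 13, C3 → 9, C4 → 5; minimax = 5.
2 ≠ 5, so there is no saddle point; optimal play is mixed.
C1 is strictly dominated by C3 (it gives General R strictly more in every row), so General C never plays it.
C2 is strictly dominated by C3 (it gives General R strictly more in every row), so General C never plays it.
On the remaining 2×2 (a1, a2 vs C3, C4):
Let General R play a1 with probability p. Expected payoff against C3: (-8)p + 9(1−p) = −17p + 9; against C4: 5p + 2(1−p) = 3p + 2.
Setting these equal: −17p + 9 = 3p + 2 ⇒ −20p = -7 ⇒ p = 7/20, and the value is (-17)·(7/20) + 9 = 61/20.
For General C: with q = P(C3), equating a1's and a2's payoffs gives −13q + 5 = 7q + 2 ⇒ q = 3/20.

61/20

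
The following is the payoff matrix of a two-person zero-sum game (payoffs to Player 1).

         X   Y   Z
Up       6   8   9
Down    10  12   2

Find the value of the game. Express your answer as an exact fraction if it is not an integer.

78/11

Row minima: Up → 6, Down → 2; maximin = 6.
Column maxima: X → 10, Y → 12, Z → 9; minimax = 9.
6 ≠ 9, so there is no saddle point; optimal play is mixed.
Y is strictly dominated by X (it gives Player 1 strictly more in every row), so Player 2 never plays it.
On the remaining 2×2 (Up, Down vs X, Z):
Let Player 1 play Up with probability p. Expected payoff against X: 6p + 10(1−p) = −4p + 10; against Z: 9p + 2(1−p) = 7p + 2.
Setting these equal: −4p + 10 = 7p + 2 ⇒ −11p = -8 ⇒ p = 8/11, and the value is (-4)·(8/11) + 10 = 78/11.
For Player 2: with q = P(X), equating Up's and Down's payoffs gives −3q + 9 = 8q + 2 ⇒ q = 7/11.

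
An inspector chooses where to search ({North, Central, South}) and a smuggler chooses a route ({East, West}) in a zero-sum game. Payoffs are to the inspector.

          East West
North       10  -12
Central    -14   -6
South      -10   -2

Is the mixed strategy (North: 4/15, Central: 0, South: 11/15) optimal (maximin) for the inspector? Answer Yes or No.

Yes

Against East this mix gives (4/15)·10 + (11/15)·(-10) = -14/3.
Against West this mix gives (4/15)·(-12) + (11/15)·(-2) = -14/3.
All of the smuggler's active replies (East, West) yield -14/3, and no column does worse for the inspector. The mix makes the smuggler indifferent and guarantees -14/3, so it is optimal.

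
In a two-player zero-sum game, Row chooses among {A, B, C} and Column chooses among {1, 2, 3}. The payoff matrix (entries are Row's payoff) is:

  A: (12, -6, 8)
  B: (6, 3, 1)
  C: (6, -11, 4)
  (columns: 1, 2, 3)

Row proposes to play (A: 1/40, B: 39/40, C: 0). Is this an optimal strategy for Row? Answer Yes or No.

Against 1 this mix gives (1/40)·12 + (39/40)·6 = 123/20.
Against 2 this mix gives (1/40)·(-6) + (39/40)·3 = 111/40.
Against 3 this mix gives (1/40)·8 + (39/40)·1 = 47/40.
Column will play 3, holding Row to 47/40. Shifting weight toward the row that does better against 3 would raise this floor (the equalizing mix achieves 15/8 against both 3 and 2), so the proposed strategy is not optimal.

No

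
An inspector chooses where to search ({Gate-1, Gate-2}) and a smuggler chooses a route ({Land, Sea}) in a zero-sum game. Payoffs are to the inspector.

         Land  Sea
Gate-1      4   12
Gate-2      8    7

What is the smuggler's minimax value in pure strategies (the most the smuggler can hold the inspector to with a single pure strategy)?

8

Column maxima: Land → 8, Sea → 12.
The smallest of these is 8.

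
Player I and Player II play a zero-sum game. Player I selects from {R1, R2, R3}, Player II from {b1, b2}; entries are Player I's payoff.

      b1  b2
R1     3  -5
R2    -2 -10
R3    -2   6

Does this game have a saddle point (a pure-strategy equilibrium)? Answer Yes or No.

Row minima: R1 → -5, R2 → -10, R3 → -2; maximin = -2.
Column maxima: b1 → 3, b2 → 6; minimax = 3.
-2 ≠ 3, so no pure-strategy equilibrium exists.

No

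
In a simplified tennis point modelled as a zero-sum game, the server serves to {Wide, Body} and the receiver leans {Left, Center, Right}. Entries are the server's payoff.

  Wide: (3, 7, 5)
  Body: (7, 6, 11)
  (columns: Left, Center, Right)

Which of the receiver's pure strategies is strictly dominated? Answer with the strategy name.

Right

Left holds the server's payoff strictly below Right in every row: 3 < 5, 7 < 11.
So Right is strictly dominated for the receiver.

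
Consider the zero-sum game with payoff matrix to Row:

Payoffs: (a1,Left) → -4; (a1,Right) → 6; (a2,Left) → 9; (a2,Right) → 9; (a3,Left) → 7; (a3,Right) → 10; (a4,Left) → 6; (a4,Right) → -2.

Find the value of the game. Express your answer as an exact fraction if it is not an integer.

Row minima: a1 → -4, a2 → 9, a3 → 7, a4 → -2; maximin = 9.
Column maxima: Left → 9, Right → 10; minimax = 9.
Since maximin = minimax = 9, there is a saddle point and the value is 9.

9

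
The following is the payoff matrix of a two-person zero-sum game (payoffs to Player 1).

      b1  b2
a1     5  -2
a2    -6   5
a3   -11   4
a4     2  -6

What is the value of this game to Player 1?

Row minima: a1 → -2, a2 → -6, a3 → -11, a4 → -6; maximin = -2.
Column maxima: b1 → 5, b2 → 5; minimax = 5.
-2 ≠ 5, so there is no saddle point; optimal play is mixed.
a3 is strictly dominated by a2, so Player 1 never plays it.
a4 is strictly dominated by a1, so Player 1 never plays it.
On the remaining 2×2 (a1, a2 vs b1, b2):
Let Player 1 play a1 with probability p. Expected payoff against b1: 5p + (-6)(1−p) = 11p − 6; against b2: (-2)p + 5(1−p) = −7p + 5.
Setting these equal: 11p − 6 = −7p + 5 ⇒ 18p = 11 ⇒ p = 11/18, and the value is (11)·(11/18) − 6 = 13/18.
For Player 2: with q = P(b1), equating a1's and a2's payoffs gives 7q − 2 = −11q + 5 ⇒ q = 7/18.

13/18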